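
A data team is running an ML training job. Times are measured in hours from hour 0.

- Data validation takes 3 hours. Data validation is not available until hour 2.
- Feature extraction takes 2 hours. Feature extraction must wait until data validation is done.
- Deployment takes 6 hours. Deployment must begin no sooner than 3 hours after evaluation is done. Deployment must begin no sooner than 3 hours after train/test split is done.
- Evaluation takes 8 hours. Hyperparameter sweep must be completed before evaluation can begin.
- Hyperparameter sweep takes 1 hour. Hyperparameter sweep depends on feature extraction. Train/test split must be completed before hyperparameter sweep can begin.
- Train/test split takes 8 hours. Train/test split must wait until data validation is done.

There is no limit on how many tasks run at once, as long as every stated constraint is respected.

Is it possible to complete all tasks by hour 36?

Yes

Data validation waits on its own release at hour 2, so it starts at hour 2 and finishes at 2 + 3 = hour 5.
Train/test split waits on data validation (finishes hour 5), so it starts at hour 5 and finishes at 5 + 8 = hour 13.
After data validation (finishes hour 5), feature extraction can start at hour 5 and finishes at hour 7.
For hyperparameter sweep: feature extraction (finishes hour 7); train/test split (finishes hour 13). Taking the maximum gives a start of hour 13, and it finishes at 13 + 1 = hour 14.
Evaluation waits on hyperparameter sweep (finishes hour 14), so it starts at hour 14 and finishes at 14 + 8 = hour 22.
Deployment has to wait for evaluation (finishes hour 22, plus 3-hour gap → hour 25); train/test split (finishes hour 13, plus 3-hour gap → hour 16). The latest of these is hour 25, so deployment runs hour 25 to 25 + 6 = hour 31.
Every task is finished by hour 31, which is no later than the deadline of 36, so the schedule is feasible.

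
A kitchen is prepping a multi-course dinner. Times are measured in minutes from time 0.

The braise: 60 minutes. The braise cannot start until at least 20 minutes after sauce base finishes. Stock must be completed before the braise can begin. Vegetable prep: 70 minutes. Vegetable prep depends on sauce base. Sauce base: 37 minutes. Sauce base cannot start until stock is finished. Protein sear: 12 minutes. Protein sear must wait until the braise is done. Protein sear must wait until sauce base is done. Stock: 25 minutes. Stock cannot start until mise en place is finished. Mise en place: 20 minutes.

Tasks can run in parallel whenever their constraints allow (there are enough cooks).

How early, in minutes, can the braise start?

Mise en place has no prerequisites, so it starts at minute 0 and finishes at minute 20.
Stock waits on mise en place (finishes minute 20), so it starts at minute 20 and finishes at 20 + 25 = minute 45.
Sauce base cannot begin until stock (finishes minute 45). It runs from minute 45 to 45 + 37 = minute 82.
The braise waits on sauce base (finishes minute 82, plus 20-minute gap → minute 102); stock (finishes minute 45). The latest of these is minute 102, which is the earliest the braise can start.

102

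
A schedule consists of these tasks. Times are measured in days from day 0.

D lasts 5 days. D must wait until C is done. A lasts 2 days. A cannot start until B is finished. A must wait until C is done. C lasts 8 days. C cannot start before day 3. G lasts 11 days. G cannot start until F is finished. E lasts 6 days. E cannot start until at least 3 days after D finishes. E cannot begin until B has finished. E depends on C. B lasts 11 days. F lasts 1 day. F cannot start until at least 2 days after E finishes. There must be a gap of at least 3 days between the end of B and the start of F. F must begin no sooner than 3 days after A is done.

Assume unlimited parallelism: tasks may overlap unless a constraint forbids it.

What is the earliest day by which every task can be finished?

C cannot begin until its own release at day 3. It runs from day 3 to 3 + 8 = day 11.
After C (finishes day 11), D can start at day 11 and finishes at day 16.
B has no prerequisites, so it starts at day 0 and finishes at day 11.
E has to wait for D (finishes day 16, plus 3-day gap → day 19); B (finishes day 11); C (finishes day 11). The latest of these is day 19, so E runs day 19 to 19 + 6 = day 25.
A has to wait for B (finishes day 11); C (finishes day 11). The latest of these is day 11, so A runs day 11 to 11 + 2 = day 13.
F cannot start until E (finishes day 25, plus 2-day gap → day 27); B (finishes day 11, plus 3-day gap → day 14); A (finishes day 13, plus 3-day gap → day 16). The controlling bound is day 27, so F finishes at 27 + 1 = day 28.
After F (finishes day 28), G can start at day 28 and finishes at day 39.
All tasks are finished once the last one completes. Finish times: A at 13, B at 11, C at 11, D at 16, E at 25, F at 28, G at 39. The latest is day 39.

39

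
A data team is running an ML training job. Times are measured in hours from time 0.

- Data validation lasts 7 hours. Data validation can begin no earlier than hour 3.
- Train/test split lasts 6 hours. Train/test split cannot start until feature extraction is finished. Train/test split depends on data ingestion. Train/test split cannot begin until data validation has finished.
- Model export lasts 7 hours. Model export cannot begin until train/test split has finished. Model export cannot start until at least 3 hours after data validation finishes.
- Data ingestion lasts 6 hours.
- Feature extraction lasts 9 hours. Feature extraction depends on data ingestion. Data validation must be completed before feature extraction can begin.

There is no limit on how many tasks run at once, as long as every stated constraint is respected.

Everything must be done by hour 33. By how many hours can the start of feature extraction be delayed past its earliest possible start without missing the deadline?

Data validation cannot begin until its own release at hour 3. It runs from hour 3 to 3 + 7 = hour 10.
Data ingestion can start immediately at hour 0; it finishes at hour 6.
For feature extraction: data ingestion (finishes hour 6); data validation (finishes hour 10). Taking the maximum gives a start of hour 10, and it finishes at 10 + 9 = hour 19.

Working backward from the deadline:
Nothing follows model export; the deadline of hour 33 is its only limit. It must start by 33 − 7 = hour 26.
Train/test split feeds into model export (must start by hour 26); so train/test split must finish by hour 26 and therefore start by hour 20.
Feature extraction must finish before train/test split (must start by hour 20). With a 9-hour duration, feature extraction must start by 20 − 9 = hour 11.
So feature extraction can start as early as hour 10 and as late as hour 11, giving 11 − 10 = 1 hour of slack.

1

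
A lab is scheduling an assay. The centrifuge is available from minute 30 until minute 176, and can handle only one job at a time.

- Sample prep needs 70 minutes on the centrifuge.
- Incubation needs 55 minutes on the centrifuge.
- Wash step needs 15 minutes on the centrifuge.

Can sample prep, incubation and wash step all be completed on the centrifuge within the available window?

Yes

The centrifuge window is 176 − 30 = 146 minutes.
Running back to back, the jobs need 70 + 55 + 15 = 140 minutes on the centrifuge.
Since 140 ≤ 146, they fit within the window.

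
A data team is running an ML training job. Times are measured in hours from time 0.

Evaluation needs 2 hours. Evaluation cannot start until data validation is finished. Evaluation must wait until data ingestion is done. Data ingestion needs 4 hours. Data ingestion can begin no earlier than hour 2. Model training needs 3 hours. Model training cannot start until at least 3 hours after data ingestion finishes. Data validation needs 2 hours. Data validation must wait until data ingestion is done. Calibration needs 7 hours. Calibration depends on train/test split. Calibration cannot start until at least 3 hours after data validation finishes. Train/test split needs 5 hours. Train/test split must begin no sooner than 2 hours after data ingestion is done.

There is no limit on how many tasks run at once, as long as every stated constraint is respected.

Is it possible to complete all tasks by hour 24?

Data ingestion waits on its own release at hour 2, so it starts at hour 2 and finishes at 2 + 4 = hour 6.
After data ingestion (finishes hour 6, plus 3-hour gap → hour 9), model training can start at hour 9 and finishes at hour 12.
Train/test split cannot begin until data ingestion (finishes hour 6, plus 2-hour gap → hour 8). It runs from hour 8 to 8 + 5 = hour 13.
After data ingestion (finishes hour 6), data validation can start at hour 6 and finishes at hour 8.
For calibration: train/test split (finishes hour 13); data validation (finishes hour 8, plus 3-hour gap → hour 11). Taking the maximum gives a start of hour 13, and it finishes at 13 + 7 = hour 20.
Evaluation needs all of data validation (finishes hour 8); data ingestion (finishes hour 6). That puts its earliest start at hour 8; it finishes at 8 + 2 = hour 10.
Every task is finished by hour 20, which is no later than the deadline of 24, so the schedule is feasible.

Yes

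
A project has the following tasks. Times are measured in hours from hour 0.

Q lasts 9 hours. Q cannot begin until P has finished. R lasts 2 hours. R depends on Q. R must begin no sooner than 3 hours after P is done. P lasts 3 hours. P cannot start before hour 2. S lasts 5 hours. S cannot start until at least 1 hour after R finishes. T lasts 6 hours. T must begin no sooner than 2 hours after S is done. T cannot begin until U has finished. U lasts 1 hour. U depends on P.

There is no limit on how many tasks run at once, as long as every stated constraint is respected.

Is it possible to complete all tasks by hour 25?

After its own release at hour 2, P can start at hour 2 and finishes at hour 5.
After P (finishes hour 5), U can start at hour 5 and finishes at hour 6.
After P (finishes hour 5), Q can start at hour 5 and finishes at hour 14.
For R: Q (finishes hour 14); P (finishes hour 5, plus 3-hour gap → hour 8). Taking the maximum gives a start of hour 14, and it finishes at 14 + 2 = hour 16.
After R (finishes hour 16, plus 1-hour gap → hour 17), S can start at hour 17 and finishes at hour 22.
T has to wait for S (finishes hour 22, plus 2-hour gap → hour 24); U (finishes hour 6). The latest of these is hour 24, so T runs hour 24 to 24 + 6 = hour 30.
The earliest everything can be done is hour 30, which is after the deadline of 25, so it is not possible.

No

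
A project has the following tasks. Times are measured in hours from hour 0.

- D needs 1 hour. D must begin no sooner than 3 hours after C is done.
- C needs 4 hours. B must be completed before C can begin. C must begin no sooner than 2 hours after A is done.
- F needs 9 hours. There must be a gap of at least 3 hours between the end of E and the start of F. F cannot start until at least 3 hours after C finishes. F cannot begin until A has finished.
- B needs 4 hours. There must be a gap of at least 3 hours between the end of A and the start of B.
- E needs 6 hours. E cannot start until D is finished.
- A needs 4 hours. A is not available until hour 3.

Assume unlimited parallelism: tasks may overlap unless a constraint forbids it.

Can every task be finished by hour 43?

After its own release at hour 3, A can start at hour 3 and finishes at hour 7.
B cannot begin until A (finishes hour 7, plus 3-hour gap → hour 10). It runs from hour 10 to 10 + 4 = hour 14.
C needs all of B (finishes hour 14); A (finishes hour 7, plus 2-hour gap → hour 9). That puts its earliest start at hour 14; it finishes at 14 + 4 = hour 18.
D waits on C (finishes hour 18, plus 3-hour gap → hour 21), so it starts at hour 21 and finishes at 21 + 1 = hour 22.
After D (finishes hour 22), E can start at hour 22 and finishes at hour 28.
F cannot start until E (finishes hour 28, plus 3-hour gap → hour 31); C (finishes hour 18, plus 3-hour gap → hour 21); A (finishes hour 7). The controlling bound is hour 31, so F finishes at 31 + 9 = hour 40.
Every task is finished by hour 40, which is no later than the deadline of 43, so the schedule is feasible.

Yes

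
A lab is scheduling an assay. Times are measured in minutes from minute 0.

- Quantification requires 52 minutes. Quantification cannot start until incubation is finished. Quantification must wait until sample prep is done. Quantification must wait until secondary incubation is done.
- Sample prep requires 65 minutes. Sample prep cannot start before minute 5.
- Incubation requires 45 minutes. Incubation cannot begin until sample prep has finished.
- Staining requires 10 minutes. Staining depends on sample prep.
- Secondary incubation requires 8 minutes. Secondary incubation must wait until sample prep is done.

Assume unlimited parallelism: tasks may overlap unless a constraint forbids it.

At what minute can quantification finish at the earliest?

Sample prep cannot begin until its own release at minute 5. It runs from minute 5 to 5 + 65 = minute 70.
After sample prep (finishes minute 70), secondary incubation can start at minute 70 and finishes at minute 78.
Incubation waits on sample prep (finishes minute 70), so it starts at minute 70 and finishes at 70 + 45 = minute 115.
Quantification has to wait for incubation (finishes minute 115); sample prep (finishes minute 70); secondary incubation (finishes minute 78). The latest of these is minute 115, so quantification runs minute 115 to 115 + 52 = minute 167.

167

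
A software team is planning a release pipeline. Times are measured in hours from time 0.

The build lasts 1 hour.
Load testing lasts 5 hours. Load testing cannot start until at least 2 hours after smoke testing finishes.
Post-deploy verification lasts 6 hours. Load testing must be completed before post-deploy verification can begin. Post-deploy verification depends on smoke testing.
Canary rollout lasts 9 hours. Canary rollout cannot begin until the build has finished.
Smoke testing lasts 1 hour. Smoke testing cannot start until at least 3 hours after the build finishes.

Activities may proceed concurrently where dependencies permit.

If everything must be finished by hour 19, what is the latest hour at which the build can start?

Post-deploy verification has no dependents, so it just needs to finish by hour 19. Starting by 19 − 6 = hour 13 achieves that.
Since post-deploy verification (must start by hour 13) depends on it, load testing must finish by hour 13. Backing off its 5-hour duration gives a latest start of hour 8.
Smoke testing has several dependents: load testing (must start by hour 8, minus 2-hour gap → hour 6); post-deploy verification (must start by hour 13). The earliest of those limits is hour 6, so smoke testing must start by 6 − 1 = hour 5.
Canary rollout has no dependents, so it just needs to finish by hour 19. Starting by 19 − 9 = hour 10 achieves that.
The build must finish in time for smoke testing (must start by hour 5, minus 3-hour gap → hour 2); canary rollout (must start by hour 10). The tightest is hour 2, so the build must start by 2 − 1 = hour 1.

1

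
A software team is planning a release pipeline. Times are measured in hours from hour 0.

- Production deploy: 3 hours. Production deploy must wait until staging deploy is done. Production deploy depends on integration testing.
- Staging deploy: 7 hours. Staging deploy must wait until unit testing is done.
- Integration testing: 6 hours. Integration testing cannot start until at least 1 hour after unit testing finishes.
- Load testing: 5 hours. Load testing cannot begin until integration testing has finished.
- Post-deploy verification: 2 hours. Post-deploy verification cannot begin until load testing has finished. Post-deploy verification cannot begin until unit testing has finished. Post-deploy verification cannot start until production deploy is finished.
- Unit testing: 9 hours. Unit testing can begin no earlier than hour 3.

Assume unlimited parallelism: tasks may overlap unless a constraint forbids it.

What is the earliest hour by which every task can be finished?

Unit testing waits on its own release at hour 3, so it starts at hour 3 and finishes at 3 + 9 = hour 12.
Staging deploy waits on unit testing (finishes hour 12), so it starts at hour 12 and finishes at 12 + 7 = hour 19.
After unit testing (finishes hour 12, plus 1-hour gap → hour 13), integration testing can start at hour 13 and finishes at hour 19.
For production deploy: staging deploy (finishes hour 19); integration testing (finishes hour 19). Taking the maximum gives a start of hour 19, and it finishes at 19 + 3 = hour 22.
Load testing cannot begin until integration testing (finishes hour 19). It runs from hour 19 to 19 + 5 = hour 24.
Post-deploy verification needs all of load testing (finishes hour 24); unit testing (finishes hour 12); production deploy (finishes hour 22). That puts its earliest start at hour 24; it finishes at 24 + 2 = hour 26.
All tasks are finished once the last one completes. Finish times: Unit testing at 12, Integration testing at 19, Staging deploy at 19, Load testing at 24, Production deploy at 22, Post-deploy verification at 26. The latest is hour 26.

26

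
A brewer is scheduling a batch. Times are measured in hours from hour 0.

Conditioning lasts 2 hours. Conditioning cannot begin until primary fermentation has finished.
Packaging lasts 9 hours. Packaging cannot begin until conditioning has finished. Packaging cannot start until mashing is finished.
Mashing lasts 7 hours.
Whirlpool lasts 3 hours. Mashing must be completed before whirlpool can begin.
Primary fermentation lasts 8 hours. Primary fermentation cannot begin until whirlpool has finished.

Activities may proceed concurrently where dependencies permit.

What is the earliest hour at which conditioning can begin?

Mashing has no prerequisites, so it starts at hour 0 and finishes at hour 7.
After mashing (finishes hour 7), whirlpool can start at hour 7 and finishes at hour 10.
Primary fermentation waits on whirlpool (finishes hour 10), so it starts at hour 10 and finishes at 10 + 8 = hour 18.
Conditioning waits on primary fermentation (finishes hour 18), so the earliest it can start is hour 18.

18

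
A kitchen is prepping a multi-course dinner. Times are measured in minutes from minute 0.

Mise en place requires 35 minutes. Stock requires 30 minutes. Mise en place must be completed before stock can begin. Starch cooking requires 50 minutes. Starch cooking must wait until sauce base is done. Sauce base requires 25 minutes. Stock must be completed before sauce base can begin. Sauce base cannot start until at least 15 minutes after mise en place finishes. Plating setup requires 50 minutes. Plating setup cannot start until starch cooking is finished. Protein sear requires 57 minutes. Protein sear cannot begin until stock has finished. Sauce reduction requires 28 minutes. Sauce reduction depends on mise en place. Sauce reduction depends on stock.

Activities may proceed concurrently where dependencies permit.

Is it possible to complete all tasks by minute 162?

No

Mise en place has no prerequisites, so it starts at minute 0 and finishes at minute 35.
Stock cannot begin until mise en place (finishes minute 35). It runs from minute 35 to 35 + 30 = minute 65.
Sauce reduction has to wait for mise en place (finishes minute 35); stock (finishes minute 65). The latest of these is minute 65, so sauce reduction runs minute 65 to 65 + 28 = minute 93.
Protein sear cannot begin until stock (finishes minute 65). It runs from minute 65 to 65 + 57 = minute 122.
Sauce base cannot start until stock (finishes minute 65); mise en place (finishes minute 35, plus 15-minute gap → minute 50). The controlling bound is minute 65, so sauce base finishes at 65 + 25 = minute 90.
After sauce base (finishes minute 90), starch cooking can start at minute 90 and finishes at minute 140.
Plating setup waits on starch cooking (finishes minute 140), so it starts at minute 140 and finishes at 140 + 50 = minute 190.
The earliest everything can be done is minute 190, which is after the deadline of 162, so it is not possible.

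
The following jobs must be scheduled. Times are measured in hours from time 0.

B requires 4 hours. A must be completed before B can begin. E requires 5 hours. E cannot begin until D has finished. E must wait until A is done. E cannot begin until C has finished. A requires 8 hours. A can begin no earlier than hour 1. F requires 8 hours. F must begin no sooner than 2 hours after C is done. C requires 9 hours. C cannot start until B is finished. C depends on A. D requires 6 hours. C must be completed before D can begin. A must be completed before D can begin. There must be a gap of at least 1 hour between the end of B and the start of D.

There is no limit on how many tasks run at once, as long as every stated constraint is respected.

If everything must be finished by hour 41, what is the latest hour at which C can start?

E has no dependents, so it just needs to finish by hour 41. Starting by 41 − 5 = hour 36 achieves that.
D has to be done before E (must start by hour 36). That means finishing by hour 36, i.e. starting by 36 − 6 = hour 30.
Nothing follows F; the deadline of hour 41 is its only limit. It must start by 41 − 8 = hour 33.
C feeds D (must start by hour 30); E (must start by hour 36); F (must start by hour 33, minus 2-hour gap → hour 31). Taking the minimum, C must finish by hour 30 and start by 30 − 9 = hour 21.

21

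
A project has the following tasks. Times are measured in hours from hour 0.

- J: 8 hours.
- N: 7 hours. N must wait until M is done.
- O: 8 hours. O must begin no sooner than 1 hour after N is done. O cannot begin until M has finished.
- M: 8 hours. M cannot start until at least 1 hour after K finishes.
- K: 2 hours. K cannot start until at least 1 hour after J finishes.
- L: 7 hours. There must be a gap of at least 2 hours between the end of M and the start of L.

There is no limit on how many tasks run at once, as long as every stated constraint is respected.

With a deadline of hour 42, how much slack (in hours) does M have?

J can start immediately at hour 0; it finishes at hour 8.
After J (finishes hour 8, plus 1-hour gap → hour 9), K can start at hour 9 and finishes at hour 11.
M waits on K (finishes hour 11, plus 1-hour gap → hour 12), so it starts at hour 12 and finishes at 12 + 8 = hour 20.

Working backward from the deadline:
To finish by hour 42, L (duration 7) must start no later than hour 35.
To finish by hour 42, O (duration 8) must start no later than hour 34.
N feeds into O (must start by hour 34, minus 1-hour gap → hour 33); so N must finish by hour 33 and therefore start by hour 26.
M feeds L (must start by hour 35, minus 2-hour gap → hour 33); N (must start by hour 26); O (must start by hour 34). Taking the minimum, M must finish by hour 26 and start by 26 − 8 = hour 18.
So M can start as early as hour 12 and as late as hour 18, giving 18 − 12 = 6 hours of slack.

6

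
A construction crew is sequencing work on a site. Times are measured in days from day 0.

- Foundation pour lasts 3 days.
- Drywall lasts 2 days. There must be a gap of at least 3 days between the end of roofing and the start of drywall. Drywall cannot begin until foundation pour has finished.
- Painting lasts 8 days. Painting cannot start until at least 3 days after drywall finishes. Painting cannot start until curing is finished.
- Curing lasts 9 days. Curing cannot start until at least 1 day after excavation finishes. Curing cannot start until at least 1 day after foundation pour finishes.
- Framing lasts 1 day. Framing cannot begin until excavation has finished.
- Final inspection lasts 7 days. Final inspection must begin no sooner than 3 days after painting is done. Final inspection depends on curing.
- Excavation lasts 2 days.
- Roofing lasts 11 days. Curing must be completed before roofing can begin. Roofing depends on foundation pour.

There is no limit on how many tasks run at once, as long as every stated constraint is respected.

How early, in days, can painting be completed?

40

Foundation pour can start immediately at day 0; it finishes at day 3.
Nothing blocks excavation, so it runs from day 0 to day 2.
For curing: excavation (finishes day 2, plus 1-day gap → day 3); foundation pour (finishes day 3, plus 1-day gap → day 4). Taking the maximum gives a start of day 4, and it finishes at 4 + 9 = day 13.
Roofing needs all of curing (finishes day 13); foundation pour (finishes day 3). That puts its earliest start at day 13; it finishes at 13 + 11 = day 24.
For drywall: roofing (finishes day 24, plus 3-day gap → day 27); foundation pour (finishes day 3). Taking the maximum gives a start of day 27, and it finishes at 27 + 2 = day 29.
Painting cannot start until drywall (finishes day 29, plus 3-day gap → day 32); curing (finishes day 13). The controlling bound is day 32, so painting finishes at 32 + 8 = day 40.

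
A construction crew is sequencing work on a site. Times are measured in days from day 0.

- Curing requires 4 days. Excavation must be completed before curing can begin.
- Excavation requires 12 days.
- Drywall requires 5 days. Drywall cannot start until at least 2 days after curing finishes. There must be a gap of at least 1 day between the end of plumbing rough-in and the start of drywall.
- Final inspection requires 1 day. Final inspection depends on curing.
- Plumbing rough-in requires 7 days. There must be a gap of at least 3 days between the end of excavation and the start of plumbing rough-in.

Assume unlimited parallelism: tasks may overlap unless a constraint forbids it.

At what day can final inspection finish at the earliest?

Excavation can start immediately at day 0; it finishes at day 12.
Curing cannot begin until excavation (finishes day 12). It runs from day 12 to 12 + 4 = day 16.
Final inspection cannot begin until curing (finishes day 16). It runs from day 16 to 16 + 1 = day 17.

17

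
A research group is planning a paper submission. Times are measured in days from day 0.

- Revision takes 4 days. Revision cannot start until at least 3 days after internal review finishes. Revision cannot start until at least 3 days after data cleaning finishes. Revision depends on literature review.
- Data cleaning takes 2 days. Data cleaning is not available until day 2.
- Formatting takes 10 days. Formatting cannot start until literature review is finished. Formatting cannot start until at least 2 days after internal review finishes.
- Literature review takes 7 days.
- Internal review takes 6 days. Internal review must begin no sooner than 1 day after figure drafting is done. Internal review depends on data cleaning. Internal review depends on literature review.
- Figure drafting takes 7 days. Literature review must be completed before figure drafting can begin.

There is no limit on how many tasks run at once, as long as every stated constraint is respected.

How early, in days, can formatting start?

23

After its own release at day 2, data cleaning can start at day 2 and finishes at day 4.
Nothing blocks literature review, so it runs from day 0 to day 7.
Figure drafting waits on literature review (finishes day 7), so it starts at day 7 and finishes at 7 + 7 = day 14.
For internal review: figure drafting (finishes day 14, plus 1-day gap → day 15); data cleaning (finishes day 4); literature review (finishes day 7). Taking the maximum gives a start of day 15, and it finishes at 15 + 6 = day 21.
Formatting waits on literature review (finishes day 7); internal review (finishes day 21, plus 2-day gap → day 23). The latest of these is day 23, which is the earliest formatting can start.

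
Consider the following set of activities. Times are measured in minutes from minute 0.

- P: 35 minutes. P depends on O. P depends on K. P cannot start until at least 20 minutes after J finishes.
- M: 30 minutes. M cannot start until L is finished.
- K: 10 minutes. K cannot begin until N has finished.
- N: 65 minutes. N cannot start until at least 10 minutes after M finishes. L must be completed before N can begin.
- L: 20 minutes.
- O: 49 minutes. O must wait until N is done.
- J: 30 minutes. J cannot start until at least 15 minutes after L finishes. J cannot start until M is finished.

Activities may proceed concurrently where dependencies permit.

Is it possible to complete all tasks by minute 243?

Yes

L has no prerequisites, so it starts at minute 0 and finishes at minute 20.
M waits on L (finishes minute 20), so it starts at minute 20 and finishes at 20 + 30 = minute 50.
N needs all of M (finishes minute 50, plus 10-minute gap → minute 60); L (finishes minute 20). That puts its earliest start at minute 60; it finishes at 60 + 65 = minute 125.
O cannot begin until N (finishes minute 125). It runs from minute 125 to 125 + 49 = minute 174.
K cannot begin until N (finishes minute 125). It runs from minute 125 to 125 + 10 = minute 135.
J has to wait for L (finishes minute 20, plus 15-minute gap → minute 35); M (finishes minute 50). The latest of these is minute 50, so J runs minute 50 to 50 + 30 = minute 80.
P has to wait for O (finishes minute 174); K (finishes minute 135); J (finishes minute 80, plus 20-minute gap → minute 100). The latest of these is minute 174, so P runs minute 174 to 174 + 35 = minute 209.
Every task is finished by minute 209, which is no later than the deadline of 243, so the schedule is feasible.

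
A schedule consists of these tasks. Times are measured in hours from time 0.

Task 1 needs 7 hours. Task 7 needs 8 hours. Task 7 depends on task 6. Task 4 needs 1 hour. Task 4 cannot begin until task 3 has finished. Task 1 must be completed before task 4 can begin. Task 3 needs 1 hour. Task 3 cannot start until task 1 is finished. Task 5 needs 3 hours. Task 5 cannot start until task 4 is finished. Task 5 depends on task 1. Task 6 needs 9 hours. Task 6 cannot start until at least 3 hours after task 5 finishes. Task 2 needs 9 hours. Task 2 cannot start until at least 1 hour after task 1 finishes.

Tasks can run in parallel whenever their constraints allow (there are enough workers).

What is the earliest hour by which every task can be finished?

32

Task 1 has no prerequisites, so it starts at hour 0 and finishes at hour 7.
Task 3 waits on task 1 (finishes hour 7), so it starts at hour 7 and finishes at 7 + 1 = hour 8.
Task 4 needs all of task 3 (finishes hour 8); task 1 (finishes hour 7). That puts its earliest start at hour 8; it finishes at 8 + 1 = hour 9.
Task 5 has to wait for task 4 (finishes hour 9); task 1 (finishes hour 7). The latest of these is hour 9, so task 5 runs hour 9 to 9 + 3 = hour 12.
After task 5 (finishes hour 12, plus 3-hour gap → hour 15), task 6 can start at hour 15 and finishes at hour 24.
After task 6 (finishes hour 24), task 7 can start at hour 24 and finishes at hour 32.
Task 2 waits on task 1 (finishes hour 7, plus 1-hour gap → hour 8), so it starts at hour 8 and finishes at 8 + 9 = hour 17.
All tasks are finished once the last one completes. Finish times: Task 1 at 7, Task 2 at 17, Task 3 at 8, Task 4 at 9, Task 5 at 12, Task 6 at 24, Task 7 at 32. The latest is hour 32.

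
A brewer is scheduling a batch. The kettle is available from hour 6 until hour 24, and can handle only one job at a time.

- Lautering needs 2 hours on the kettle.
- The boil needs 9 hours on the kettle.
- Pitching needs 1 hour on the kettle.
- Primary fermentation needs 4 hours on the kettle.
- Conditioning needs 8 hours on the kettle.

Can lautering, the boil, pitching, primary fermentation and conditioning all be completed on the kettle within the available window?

No

The kettle window is 24 − 6 = 18 hours.
Running back to back, the jobs need 2 + 9 + 1 + 4 + 8 = 24 hours on the kettle.
Since 24 > 18, they cannot all fit.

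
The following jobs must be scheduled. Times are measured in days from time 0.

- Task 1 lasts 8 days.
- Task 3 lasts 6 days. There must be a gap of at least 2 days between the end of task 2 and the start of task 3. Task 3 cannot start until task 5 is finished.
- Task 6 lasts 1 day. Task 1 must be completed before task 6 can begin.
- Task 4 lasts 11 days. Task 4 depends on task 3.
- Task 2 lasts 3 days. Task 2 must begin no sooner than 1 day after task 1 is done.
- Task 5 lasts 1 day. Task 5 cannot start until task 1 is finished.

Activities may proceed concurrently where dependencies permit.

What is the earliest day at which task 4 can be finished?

Task 1 has no prerequisites, so it starts at day 0 and finishes at day 8.
Task 5 cannot begin until task 1 (finishes day 8). It runs from day 8 to 8 + 1 = day 9.
Task 2 cannot begin until task 1 (finishes day 8, plus 1-day gap → day 9). It runs from day 9 to 9 + 3 = day 12.
Task 3 has to wait for task 2 (finishes day 12, plus 2-day gap → day 14); task 5 (finishes day 9). The latest of these is day 14, so task 3 runs day 14 to 14 + 6 = day 20.
Task 4 waits on task 3 (finishes day 20), so it starts at day 20 and finishes at 20 + 11 = day 31.

31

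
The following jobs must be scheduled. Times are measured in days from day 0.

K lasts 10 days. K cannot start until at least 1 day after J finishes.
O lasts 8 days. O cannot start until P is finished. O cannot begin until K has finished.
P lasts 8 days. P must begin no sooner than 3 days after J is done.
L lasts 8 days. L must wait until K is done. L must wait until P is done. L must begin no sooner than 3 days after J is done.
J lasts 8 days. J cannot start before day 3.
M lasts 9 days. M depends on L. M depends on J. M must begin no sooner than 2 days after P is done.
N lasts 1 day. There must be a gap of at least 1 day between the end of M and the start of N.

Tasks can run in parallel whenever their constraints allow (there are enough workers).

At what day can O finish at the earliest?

J waits on its own release at day 3, so it starts at day 3 and finishes at 3 + 8 = day 11.
After J (finishes day 11, plus 3-day gap → day 14), P can start at day 14 and finishes at day 22.
After J (finishes day 11, plus 1-day gap → day 12), K can start at day 12 and finishes at day 22.
O needs all of P (finishes day 22); K (finishes day 22). That puts its earliest start at day 22; it finishes at 22 + 8 = day 30.

30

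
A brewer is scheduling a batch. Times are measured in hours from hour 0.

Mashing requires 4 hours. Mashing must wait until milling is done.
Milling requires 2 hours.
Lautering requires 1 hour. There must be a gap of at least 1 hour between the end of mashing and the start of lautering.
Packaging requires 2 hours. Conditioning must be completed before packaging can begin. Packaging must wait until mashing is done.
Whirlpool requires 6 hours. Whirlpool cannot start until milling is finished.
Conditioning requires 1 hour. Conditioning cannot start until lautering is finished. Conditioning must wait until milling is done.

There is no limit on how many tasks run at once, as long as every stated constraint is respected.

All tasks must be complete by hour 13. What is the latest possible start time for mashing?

Packaging has no dependents, so it just needs to finish by hour 13. Starting by 13 − 2 = hour 11 achieves that.
Conditioning feeds into packaging (must start by hour 11); so conditioning must finish by hour 11 and therefore start by hour 10.
Lautering feeds into conditioning (must start by hour 10); so lautering must finish by hour 10 and therefore start by hour 9.
Mashing feeds lautering (must start by hour 9, minus 1-hour gap → hour 8); packaging (must start by hour 11). Taking the minimum, mashing must finish by hour 8 and start by 8 − 4 = hour 4.

4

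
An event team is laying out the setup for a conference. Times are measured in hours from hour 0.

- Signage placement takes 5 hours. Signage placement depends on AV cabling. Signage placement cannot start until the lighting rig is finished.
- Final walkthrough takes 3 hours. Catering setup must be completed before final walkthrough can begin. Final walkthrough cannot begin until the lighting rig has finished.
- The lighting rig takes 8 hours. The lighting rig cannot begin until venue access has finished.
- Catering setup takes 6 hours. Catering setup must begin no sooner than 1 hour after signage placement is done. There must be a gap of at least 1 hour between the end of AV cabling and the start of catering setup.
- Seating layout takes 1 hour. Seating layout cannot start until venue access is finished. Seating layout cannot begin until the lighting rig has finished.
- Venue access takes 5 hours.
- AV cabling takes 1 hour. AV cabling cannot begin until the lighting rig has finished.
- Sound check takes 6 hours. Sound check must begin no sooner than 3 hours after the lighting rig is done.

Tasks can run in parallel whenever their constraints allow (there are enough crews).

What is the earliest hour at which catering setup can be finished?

Venue access has no prerequisites, so it starts at hour 0 and finishes at hour 5.
The lighting rig waits on venue access (finishes hour 5), so it starts at hour 5 and finishes at 5 + 8 = hour 13.
AV cabling waits on the lighting rig (finishes hour 13), so it starts at hour 13 and finishes at 13 + 1 = hour 14.
Signage placement cannot start until AV cabling (finishes hour 14); the lighting rig (finishes hour 13). The controlling bound is hour 14, so signage placement finishes at 14 + 5 = hour 19.
Catering setup has to wait for signage placement (finishes hour 19, plus 1-hour gap → hour 20); AV cabling (finishes hour 14, plus 1-hour gap → hour 15). The latest of these is hour 20, so catering setup runs hour 20 to 20 + 6 = hour 26.

26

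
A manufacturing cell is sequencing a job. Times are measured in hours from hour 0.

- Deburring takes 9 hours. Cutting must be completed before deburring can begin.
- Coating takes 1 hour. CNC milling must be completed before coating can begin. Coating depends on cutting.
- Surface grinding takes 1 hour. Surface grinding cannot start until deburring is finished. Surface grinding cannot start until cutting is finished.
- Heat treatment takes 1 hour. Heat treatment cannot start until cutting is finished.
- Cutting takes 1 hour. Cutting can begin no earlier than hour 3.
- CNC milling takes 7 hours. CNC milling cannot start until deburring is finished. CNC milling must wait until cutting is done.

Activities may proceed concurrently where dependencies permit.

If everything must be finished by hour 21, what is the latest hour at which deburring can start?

To finish by hour 21, coating (duration 1) must start no later than hour 20.
CNC milling has to be done before coating (must start by hour 20). That means finishing by hour 20, i.e. starting by 20 − 7 = hour 13.
To finish by hour 21, surface grinding (duration 1) must start no later than hour 20.
For deburring: CNC milling (must start by hour 13); surface grinding (must start by hour 20). The most restrictive is hour 13; with a 9-hour duration, deburring must start by hour 4.

4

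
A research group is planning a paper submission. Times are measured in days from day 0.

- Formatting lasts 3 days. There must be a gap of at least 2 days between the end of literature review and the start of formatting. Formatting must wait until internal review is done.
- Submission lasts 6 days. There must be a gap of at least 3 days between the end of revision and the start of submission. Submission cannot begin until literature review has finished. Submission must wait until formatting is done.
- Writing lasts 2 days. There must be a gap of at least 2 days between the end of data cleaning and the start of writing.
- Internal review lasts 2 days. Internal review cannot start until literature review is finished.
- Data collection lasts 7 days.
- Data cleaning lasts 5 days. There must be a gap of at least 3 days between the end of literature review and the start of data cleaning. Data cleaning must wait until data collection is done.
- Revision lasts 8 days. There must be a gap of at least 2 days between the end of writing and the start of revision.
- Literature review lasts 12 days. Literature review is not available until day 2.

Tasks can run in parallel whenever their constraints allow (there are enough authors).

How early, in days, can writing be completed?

Nothing blocks data collection, so it runs from day 0 to day 7.
Literature review cannot begin until its own release at day 2. It runs from day 2 to 2 + 12 = day 14.
For data cleaning: literature review (finishes day 14, plus 3-day gap → day 17); data collection (finishes day 7). Taking the maximum gives a start of day 17, and it finishes at 17 + 5 = day 22.
Writing cannot begin until data cleaning (finishes day 22, plus 2-day gap → day 24). It runs from day 24 to 24 + 2 = day 26.

26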